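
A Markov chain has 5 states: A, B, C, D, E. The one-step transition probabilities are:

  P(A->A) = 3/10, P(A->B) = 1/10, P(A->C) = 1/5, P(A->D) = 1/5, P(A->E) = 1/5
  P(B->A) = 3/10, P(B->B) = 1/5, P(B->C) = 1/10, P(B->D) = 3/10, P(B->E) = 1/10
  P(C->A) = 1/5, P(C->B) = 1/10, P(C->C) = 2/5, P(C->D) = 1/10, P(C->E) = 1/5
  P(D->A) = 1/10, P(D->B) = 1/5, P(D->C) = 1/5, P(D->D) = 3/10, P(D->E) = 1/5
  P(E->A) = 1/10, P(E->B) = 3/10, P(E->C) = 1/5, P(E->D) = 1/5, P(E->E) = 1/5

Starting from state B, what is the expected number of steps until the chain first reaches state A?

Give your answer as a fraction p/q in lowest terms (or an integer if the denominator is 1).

Answer: 216/43

Derivation:
Let h_i = expected steps to first reach A from state i.
Boundary: h_A = 0.
First-step equations for the other states:
  h_B = 1 + 3/10*h_A + 1/5*h_B + 1/10*h_C + 3/10*h_D + 1/10*h_E
  h_C = 1 + 1/5*h_A + 1/10*h_B + 2/5*h_C + 1/10*h_D + 1/5*h_E
  h_D = 1 + 1/10*h_A + 1/5*h_B + 1/5*h_C + 3/10*h_D + 1/5*h_E
  h_E = 1 + 1/10*h_A + 3/10*h_B + 1/5*h_C + 1/5*h_D + 1/5*h_E

Substituting h_A = 0 and rearranging gives the linear system (I - Q) h = 1:
  [4/5, -1/10, -3/10, -1/10] . (h_B, h_C, h_D, h_E) = 1
  [-1/10, 3/5, -1/10, -1/5] . (h_B, h_C, h_D, h_E) = 1
  [-1/5, -1/5, 7/10, -1/5] . (h_B, h_C, h_D, h_E) = 1
  [-3/10, -1/5, -1/5, 4/5] . (h_B, h_C, h_D, h_E) = 1

Solving yields:
  h_B = 216/43
  h_C = 239/43
  h_D = 266/43
  h_E = 261/43

Starting state is B, so the expected hitting time is h_B = 216/43.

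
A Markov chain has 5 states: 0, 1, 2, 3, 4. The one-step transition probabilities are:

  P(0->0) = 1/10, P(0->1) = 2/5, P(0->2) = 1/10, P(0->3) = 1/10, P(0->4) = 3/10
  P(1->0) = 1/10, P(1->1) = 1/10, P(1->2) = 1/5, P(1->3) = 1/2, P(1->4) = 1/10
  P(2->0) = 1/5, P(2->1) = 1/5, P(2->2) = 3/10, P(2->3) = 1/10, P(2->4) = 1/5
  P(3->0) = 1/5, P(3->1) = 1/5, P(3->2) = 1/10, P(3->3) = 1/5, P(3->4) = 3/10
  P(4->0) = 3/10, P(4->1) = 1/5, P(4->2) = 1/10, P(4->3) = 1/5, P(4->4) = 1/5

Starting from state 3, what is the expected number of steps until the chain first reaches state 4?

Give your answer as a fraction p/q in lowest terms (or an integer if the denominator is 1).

Let h_i = expected steps to first reach 4 from state i.
Boundary: h_4 = 0.
First-step equations for the other states:
  h_0 = 1 + 1/10*h_0 + 2/5*h_1 + 1/10*h_2 + 1/10*h_3 + 3/10*h_4
  h_1 = 1 + 1/10*h_0 + 1/10*h_1 + 1/5*h_2 + 1/2*h_3 + 1/10*h_4
  h_2 = 1 + 1/5*h_0 + 1/5*h_1 + 3/10*h_2 + 1/10*h_3 + 1/5*h_4
  h_3 = 1 + 1/5*h_0 + 1/5*h_1 + 1/10*h_2 + 1/5*h_3 + 3/10*h_4

Substituting h_4 = 0 and rearranging gives the linear system (I - Q) h = 1:
  [9/10, -2/5, -1/10, -1/10] . (h_0, h_1, h_2, h_3) = 1
  [-1/10, 9/10, -1/5, -1/2] . (h_0, h_1, h_2, h_3) = 1
  [-1/5, -1/5, 7/10, -1/10] . (h_0, h_1, h_2, h_3) = 1
  [-1/5, -1/5, -1/10, 4/5] . (h_0, h_1, h_2, h_3) = 1

Solving yields:
  h_0 = 10180/2387
  h_1 = 11710/2387
  h_2 = 11070/2387
  h_3 = 9840/2387

Starting state is 3, so the expected hitting time is h_3 = 9840/2387.

Answer: 9840/2387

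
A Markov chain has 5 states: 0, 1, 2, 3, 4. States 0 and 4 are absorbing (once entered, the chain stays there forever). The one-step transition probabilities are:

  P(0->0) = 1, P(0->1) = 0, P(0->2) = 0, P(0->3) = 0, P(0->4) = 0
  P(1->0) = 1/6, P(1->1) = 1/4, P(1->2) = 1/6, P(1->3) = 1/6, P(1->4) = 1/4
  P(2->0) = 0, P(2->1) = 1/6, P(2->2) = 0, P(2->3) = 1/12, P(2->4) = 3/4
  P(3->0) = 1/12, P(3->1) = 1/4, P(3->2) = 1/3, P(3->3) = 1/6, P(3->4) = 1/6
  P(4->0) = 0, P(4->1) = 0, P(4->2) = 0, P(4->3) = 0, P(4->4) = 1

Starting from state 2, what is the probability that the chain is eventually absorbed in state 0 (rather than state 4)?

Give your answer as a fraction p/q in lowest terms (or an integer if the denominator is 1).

Answer: 59/910

Derivation:
Let a_i = P(absorbed in 0 | start in state i).
Boundary conditions: a_0 = 1, a_4 = 0.
For each transient state i, a_i = sum_j P(i->j) * a_j:
  a_1 = 1/6*a_0 + 1/4*a_1 + 1/6*a_2 + 1/6*a_3 + 1/4*a_4
  a_2 = 0*a_0 + 1/6*a_1 + 0*a_2 + 1/12*a_3 + 3/4*a_4
  a_3 = 1/12*a_0 + 1/4*a_1 + 1/3*a_2 + 1/6*a_3 + 1/6*a_4

Substituting a_0 = 1 and a_4 = 0, rearrange to (I - Q) a = r where r[i] = P(i -> 0):
  [3/4, -1/6, -1/6] . (a_1, a_2, a_3) = 1/6
  [-1/6, 1, -1/12] . (a_1, a_2, a_3) = 0
  [-1/4, -1/3, 5/6] . (a_1, a_2, a_3) = 1/12

Solving yields:
  a_1 = 129/455
  a_2 = 59/910
  a_3 = 96/455

Starting state is 2, so the absorption probability is a_2 = 59/910.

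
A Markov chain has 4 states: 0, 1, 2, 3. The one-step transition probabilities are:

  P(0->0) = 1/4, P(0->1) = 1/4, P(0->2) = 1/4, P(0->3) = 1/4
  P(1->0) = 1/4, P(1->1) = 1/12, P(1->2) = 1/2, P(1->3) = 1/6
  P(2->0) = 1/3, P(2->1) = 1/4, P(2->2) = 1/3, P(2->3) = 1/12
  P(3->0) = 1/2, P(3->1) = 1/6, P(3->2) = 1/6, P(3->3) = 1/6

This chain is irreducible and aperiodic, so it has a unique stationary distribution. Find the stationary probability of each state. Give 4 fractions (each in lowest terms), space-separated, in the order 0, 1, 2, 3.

The stationary distribution satisfies pi = pi * P, i.e.:
  pi_0 = 1/4*pi_0 + 1/4*pi_1 + 1/3*pi_2 + 1/2*pi_3
  pi_1 = 1/4*pi_0 + 1/12*pi_1 + 1/4*pi_2 + 1/6*pi_3
  pi_2 = 1/4*pi_0 + 1/2*pi_1 + 1/3*pi_2 + 1/6*pi_3
  pi_3 = 1/4*pi_0 + 1/6*pi_1 + 1/12*pi_2 + 1/6*pi_3
with normalization: pi_0 + pi_1 + pi_2 + pi_3 = 1.

Using the first 3 balance equations plus normalization, the linear system A*pi = b is:
  [-3/4, 1/4, 1/3, 1/2] . pi = 0
  [1/4, -11/12, 1/4, 1/6] . pi = 0
  [1/4, 1/2, -2/3, 1/6] . pi = 0
  [1, 1, 1, 1] . pi = 1

Solving yields:
  pi_0 = 622/1957
  pi_1 = 396/1957
  pi_2 = 612/1957
  pi_3 = 327/1957

Verification (pi * P):
  622/1957*1/4 + 396/1957*1/4 + 612/1957*1/3 + 327/1957*1/2 = 622/1957 = pi_0  (ok)
  622/1957*1/4 + 396/1957*1/12 + 612/1957*1/4 + 327/1957*1/6 = 396/1957 = pi_1  (ok)
  622/1957*1/4 + 396/1957*1/2 + 612/1957*1/3 + 327/1957*1/6 = 612/1957 = pi_2  (ok)
  622/1957*1/4 + 396/1957*1/6 + 612/1957*1/12 + 327/1957*1/6 = 327/1957 = pi_3  (ok)

Answer: 622/1957 396/1957 612/1957 327/1957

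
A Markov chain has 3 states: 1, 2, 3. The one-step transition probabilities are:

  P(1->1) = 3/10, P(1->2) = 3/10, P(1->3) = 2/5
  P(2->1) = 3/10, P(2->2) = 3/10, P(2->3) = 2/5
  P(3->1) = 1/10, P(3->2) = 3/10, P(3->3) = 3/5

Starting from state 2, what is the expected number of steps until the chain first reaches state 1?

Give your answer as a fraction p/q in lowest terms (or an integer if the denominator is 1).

Let h_i = expected steps to first reach 1 from state i.
Boundary: h_1 = 0.
First-step equations for the other states:
  h_2 = 1 + 3/10*h_1 + 3/10*h_2 + 2/5*h_3
  h_3 = 1 + 1/10*h_1 + 3/10*h_2 + 3/5*h_3

Substituting h_1 = 0 and rearranging gives the linear system (I - Q) h = 1:
  [7/10, -2/5] . (h_2, h_3) = 1
  [-3/10, 2/5] . (h_2, h_3) = 1

Solving yields:
  h_2 = 5
  h_3 = 25/4

Starting state is 2, so the expected hitting time is h_2 = 5.

Answer: 5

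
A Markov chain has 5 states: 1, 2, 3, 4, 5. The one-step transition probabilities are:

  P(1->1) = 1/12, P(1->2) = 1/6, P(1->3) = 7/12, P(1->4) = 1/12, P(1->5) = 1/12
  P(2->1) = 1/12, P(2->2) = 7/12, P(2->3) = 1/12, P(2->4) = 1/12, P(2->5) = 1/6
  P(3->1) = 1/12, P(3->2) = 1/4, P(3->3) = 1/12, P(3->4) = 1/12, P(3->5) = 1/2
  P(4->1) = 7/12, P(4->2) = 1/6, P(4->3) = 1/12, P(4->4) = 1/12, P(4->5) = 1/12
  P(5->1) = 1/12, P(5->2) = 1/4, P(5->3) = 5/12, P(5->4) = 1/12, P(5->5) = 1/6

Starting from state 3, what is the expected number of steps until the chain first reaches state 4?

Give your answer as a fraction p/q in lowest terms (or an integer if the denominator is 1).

Let h_i = expected steps to first reach 4 from state i.
Boundary: h_4 = 0.
First-step equations for the other states:
  h_1 = 1 + 1/12*h_1 + 1/6*h_2 + 7/12*h_3 + 1/12*h_4 + 1/12*h_5
  h_2 = 1 + 1/12*h_1 + 7/12*h_2 + 1/12*h_3 + 1/12*h_4 + 1/6*h_5
  h_3 = 1 + 1/12*h_1 + 1/4*h_2 + 1/12*h_3 + 1/12*h_4 + 1/2*h_5
  h_5 = 1 + 1/12*h_1 + 1/4*h_2 + 5/12*h_3 + 1/12*h_4 + 1/6*h_5

Substituting h_4 = 0 and rearranging gives the linear system (I - Q) h = 1:
  [11/12, -1/6, -7/12, -1/12] . (h_1, h_2, h_3, h_5) = 1
  [-1/12, 5/12, -1/12, -1/6] . (h_1, h_2, h_3, h_5) = 1
  [-1/12, -1/4, 11/12, -1/2] . (h_1, h_2, h_3, h_5) = 1
  [-1/12, -1/4, -5/12, 5/6] . (h_1, h_2, h_3, h_5) = 1

Solving yields:
  h_1 = 12
  h_2 = 12
  h_3 = 12
  h_5 = 12

Starting state is 3, so the expected hitting time is h_3 = 12.

Answer: 12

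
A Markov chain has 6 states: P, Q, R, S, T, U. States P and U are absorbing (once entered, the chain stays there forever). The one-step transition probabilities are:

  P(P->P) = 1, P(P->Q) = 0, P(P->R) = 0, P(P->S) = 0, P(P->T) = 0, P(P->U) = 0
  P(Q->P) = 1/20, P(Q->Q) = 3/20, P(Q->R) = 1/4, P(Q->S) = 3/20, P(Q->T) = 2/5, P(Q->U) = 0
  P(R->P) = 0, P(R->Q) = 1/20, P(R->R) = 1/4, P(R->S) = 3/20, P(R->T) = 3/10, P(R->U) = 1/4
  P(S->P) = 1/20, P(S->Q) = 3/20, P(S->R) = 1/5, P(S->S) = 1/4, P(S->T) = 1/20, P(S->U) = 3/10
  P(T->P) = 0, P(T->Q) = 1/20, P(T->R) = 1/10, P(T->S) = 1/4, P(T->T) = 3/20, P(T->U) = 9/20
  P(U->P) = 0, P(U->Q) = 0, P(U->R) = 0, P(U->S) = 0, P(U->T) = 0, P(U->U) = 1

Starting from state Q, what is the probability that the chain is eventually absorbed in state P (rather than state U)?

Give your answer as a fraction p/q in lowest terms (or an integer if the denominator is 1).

Let a_i = P(absorbed in P | start in state i).
Boundary conditions: a_P = 1, a_U = 0.
For each transient state i, a_i = sum_j P(i->j) * a_j:
  a_Q = 1/20*a_P + 3/20*a_Q + 1/4*a_R + 3/20*a_S + 2/5*a_T + 0*a_U
  a_R = 0*a_P + 1/20*a_Q + 1/4*a_R + 3/20*a_S + 3/10*a_T + 1/4*a_U
  a_S = 1/20*a_P + 3/20*a_Q + 1/5*a_R + 1/4*a_S + 1/20*a_T + 3/10*a_U
  a_T = 0*a_P + 1/20*a_Q + 1/10*a_R + 1/4*a_S + 3/20*a_T + 9/20*a_U

Substituting a_P = 1 and a_U = 0, rearrange to (I - Q) a = r where r[i] = P(i -> P):
  [17/20, -1/4, -3/20, -2/5] . (a_Q, a_R, a_S, a_T) = 1/20
  [-1/20, 3/4, -3/20, -3/10] . (a_Q, a_R, a_S, a_T) = 0
  [-3/20, -1/5, 3/4, -1/20] . (a_Q, a_R, a_S, a_T) = 1/20
  [-1/20, -1/10, -1/4, 17/20] . (a_Q, a_R, a_S, a_T) = 0

Solving yields:
  a_Q = 837/7598
  a_R = 512/11397
  a_S = 2359/22794
  a_T = 481/11397

Starting state is Q, so the absorption probability is a_Q = 837/7598.

Answer: 837/7598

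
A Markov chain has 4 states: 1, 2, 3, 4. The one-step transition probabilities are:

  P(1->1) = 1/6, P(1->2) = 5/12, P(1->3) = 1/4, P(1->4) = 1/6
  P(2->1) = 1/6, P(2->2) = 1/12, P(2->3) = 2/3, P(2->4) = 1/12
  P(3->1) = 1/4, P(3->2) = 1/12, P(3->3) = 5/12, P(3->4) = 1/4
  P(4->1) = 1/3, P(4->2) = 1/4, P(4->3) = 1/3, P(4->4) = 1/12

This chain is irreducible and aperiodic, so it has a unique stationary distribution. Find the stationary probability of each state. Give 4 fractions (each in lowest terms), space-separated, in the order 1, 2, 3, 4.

Answer: 53/231 29/154 95/231 79/462

Derivation:
The stationary distribution satisfies pi = pi * P, i.e.:
  pi_1 = 1/6*pi_1 + 1/6*pi_2 + 1/4*pi_3 + 1/3*pi_4
  pi_2 = 5/12*pi_1 + 1/12*pi_2 + 1/12*pi_3 + 1/4*pi_4
  pi_3 = 1/4*pi_1 + 2/3*pi_2 + 5/12*pi_3 + 1/3*pi_4
  pi_4 = 1/6*pi_1 + 1/12*pi_2 + 1/4*pi_3 + 1/12*pi_4
with normalization: pi_1 + pi_2 + pi_3 + pi_4 = 1.

Using the first 3 balance equations plus normalization, the linear system A*pi = b is:
  [-5/6, 1/6, 1/4, 1/3] . pi = 0
  [5/12, -11/12, 1/12, 1/4] . pi = 0
  [1/4, 2/3, -7/12, 1/3] . pi = 0
  [1, 1, 1, 1] . pi = 1

Solving yields:
  pi_1 = 53/231
  pi_2 = 29/154
  pi_3 = 95/231
  pi_4 = 79/462

Verification (pi * P):
  53/231*1/6 + 29/154*1/6 + 95/231*1/4 + 79/462*1/3 = 53/231 = pi_1  (ok)
  53/231*5/12 + 29/154*1/12 + 95/231*1/12 + 79/462*1/4 = 29/154 = pi_2  (ok)
  53/231*1/4 + 29/154*2/3 + 95/231*5/12 + 79/462*1/3 = 95/231 = pi_3  (ok)
  53/231*1/6 + 29/154*1/12 + 95/231*1/4 + 79/462*1/12 = 79/462 = pi_4  (ok)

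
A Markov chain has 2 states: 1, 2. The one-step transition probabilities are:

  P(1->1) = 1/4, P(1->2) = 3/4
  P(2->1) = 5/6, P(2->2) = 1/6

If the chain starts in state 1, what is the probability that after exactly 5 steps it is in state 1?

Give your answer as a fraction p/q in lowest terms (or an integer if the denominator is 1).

Answer: 13667/27648

Derivation:
Computing P^5 by repeated multiplication:
P^1 =
  1: [1/4, 3/4]
  2: [5/6, 1/6]
P^2 =
  1: [11/16, 5/16]
  2: [25/72, 47/72]
P^3 =
  1: [83/192, 109/192]
  2: [545/864, 319/864]
P^4 =
  1: [1339/2304, 965/2304]
  2: [4825/10368, 5543/10368]
P^5 =
  1: [13667/27648, 13981/27648]
  2: [69905/124416, 54511/124416]

(P^5)[1 -> 1] = 13667/27648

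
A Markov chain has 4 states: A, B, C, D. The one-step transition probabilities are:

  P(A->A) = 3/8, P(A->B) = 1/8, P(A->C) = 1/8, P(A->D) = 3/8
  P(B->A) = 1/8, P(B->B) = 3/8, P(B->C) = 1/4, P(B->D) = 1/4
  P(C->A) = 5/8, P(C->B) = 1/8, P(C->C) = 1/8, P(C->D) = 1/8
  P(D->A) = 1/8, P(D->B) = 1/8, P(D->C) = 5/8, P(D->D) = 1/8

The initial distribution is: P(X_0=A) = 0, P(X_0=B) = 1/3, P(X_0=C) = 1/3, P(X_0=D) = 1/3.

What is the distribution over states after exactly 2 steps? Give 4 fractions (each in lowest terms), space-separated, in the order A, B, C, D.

Answer: 35/96 17/96 15/64 43/192

Derivation:
Propagating the distribution step by step (d_{t+1} = d_t * P):
d_0 = (A=0, B=1/3, C=1/3, D=1/3)
  d_1[A] = 0*3/8 + 1/3*1/8 + 1/3*5/8 + 1/3*1/8 = 7/24
  d_1[B] = 0*1/8 + 1/3*3/8 + 1/3*1/8 + 1/3*1/8 = 5/24
  d_1[C] = 0*1/8 + 1/3*1/4 + 1/3*1/8 + 1/3*5/8 = 1/3
  d_1[D] = 0*3/8 + 1/3*1/4 + 1/3*1/8 + 1/3*1/8 = 1/6
d_1 = (A=7/24, B=5/24, C=1/3, D=1/6)
  d_2[A] = 7/24*3/8 + 5/24*1/8 + 1/3*5/8 + 1/6*1/8 = 35/96
  d_2[B] = 7/24*1/8 + 5/24*3/8 + 1/3*1/8 + 1/6*1/8 = 17/96
  d_2[C] = 7/24*1/8 + 5/24*1/4 + 1/3*1/8 + 1/6*5/8 = 15/64
  d_2[D] = 7/24*3/8 + 5/24*1/4 + 1/3*1/8 + 1/6*1/8 = 43/192
d_2 = (A=35/96, B=17/96, C=15/64, D=43/192)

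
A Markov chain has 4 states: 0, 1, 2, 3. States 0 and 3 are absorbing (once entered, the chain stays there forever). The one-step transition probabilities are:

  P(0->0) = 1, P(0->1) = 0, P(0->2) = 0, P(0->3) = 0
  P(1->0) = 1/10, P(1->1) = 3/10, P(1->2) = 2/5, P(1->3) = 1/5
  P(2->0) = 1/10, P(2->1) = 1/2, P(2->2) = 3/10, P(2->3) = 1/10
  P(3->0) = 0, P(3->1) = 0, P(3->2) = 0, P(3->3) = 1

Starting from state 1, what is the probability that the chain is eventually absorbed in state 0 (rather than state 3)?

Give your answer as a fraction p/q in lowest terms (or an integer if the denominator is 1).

Answer: 11/29

Derivation:
Let a_i = P(absorbed in 0 | start in state i).
Boundary conditions: a_0 = 1, a_3 = 0.
For each transient state i, a_i = sum_j P(i->j) * a_j:
  a_1 = 1/10*a_0 + 3/10*a_1 + 2/5*a_2 + 1/5*a_3
  a_2 = 1/10*a_0 + 1/2*a_1 + 3/10*a_2 + 1/10*a_3

Substituting a_0 = 1 and a_3 = 0, rearrange to (I - Q) a = r where r[i] = P(i -> 0):
  [7/10, -2/5] . (a_1, a_2) = 1/10
  [-1/2, 7/10] . (a_1, a_2) = 1/10

Solving yields:
  a_1 = 11/29
  a_2 = 12/29

Starting state is 1, so the absorption probability is a_1 = 11/29.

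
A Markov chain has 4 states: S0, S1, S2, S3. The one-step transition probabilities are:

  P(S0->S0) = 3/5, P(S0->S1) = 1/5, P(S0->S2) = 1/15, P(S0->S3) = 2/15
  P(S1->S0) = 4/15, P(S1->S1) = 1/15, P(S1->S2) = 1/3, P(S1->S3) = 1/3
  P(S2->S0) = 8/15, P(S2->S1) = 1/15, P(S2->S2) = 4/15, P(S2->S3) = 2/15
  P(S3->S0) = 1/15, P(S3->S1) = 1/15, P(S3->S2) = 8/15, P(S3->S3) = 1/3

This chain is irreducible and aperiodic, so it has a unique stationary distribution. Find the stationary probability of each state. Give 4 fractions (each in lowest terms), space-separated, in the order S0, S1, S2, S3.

Answer: 387/886 166/1329 213/886 263/1329

Derivation:
The stationary distribution satisfies pi = pi * P, i.e.:
  pi_S0 = 3/5*pi_S0 + 4/15*pi_S1 + 8/15*pi_S2 + 1/15*pi_S3
  pi_S1 = 1/5*pi_S0 + 1/15*pi_S1 + 1/15*pi_S2 + 1/15*pi_S3
  pi_S2 = 1/15*pi_S0 + 1/3*pi_S1 + 4/15*pi_S2 + 8/15*pi_S3
  pi_S3 = 2/15*pi_S0 + 1/3*pi_S1 + 2/15*pi_S2 + 1/3*pi_S3
with normalization: pi_S0 + pi_S1 + pi_S2 + pi_S3 = 1.

Using the first 3 balance equations plus normalization, the linear system A*pi = b is:
  [-2/5, 4/15, 8/15, 1/15] . pi = 0
  [1/5, -14/15, 1/15, 1/15] . pi = 0
  [1/15, 1/3, -11/15, 8/15] . pi = 0
  [1, 1, 1, 1] . pi = 1

Solving yields:
  pi_S0 = 387/886
  pi_S1 = 166/1329
  pi_S2 = 213/886
  pi_S3 = 263/1329

Verification (pi * P):
  387/886*3/5 + 166/1329*4/15 + 213/886*8/15 + 263/1329*1/15 = 387/886 = pi_S0  (ok)
  387/886*1/5 + 166/1329*1/15 + 213/886*1/15 + 263/1329*1/15 = 166/1329 = pi_S1  (ok)
  387/886*1/15 + 166/1329*1/3 + 213/886*4/15 + 263/1329*8/15 = 213/886 = pi_S2  (ok)
  387/886*2/15 + 166/1329*1/3 + 213/886*2/15 + 263/1329*1/3 = 263/1329 = pi_S3  (ok)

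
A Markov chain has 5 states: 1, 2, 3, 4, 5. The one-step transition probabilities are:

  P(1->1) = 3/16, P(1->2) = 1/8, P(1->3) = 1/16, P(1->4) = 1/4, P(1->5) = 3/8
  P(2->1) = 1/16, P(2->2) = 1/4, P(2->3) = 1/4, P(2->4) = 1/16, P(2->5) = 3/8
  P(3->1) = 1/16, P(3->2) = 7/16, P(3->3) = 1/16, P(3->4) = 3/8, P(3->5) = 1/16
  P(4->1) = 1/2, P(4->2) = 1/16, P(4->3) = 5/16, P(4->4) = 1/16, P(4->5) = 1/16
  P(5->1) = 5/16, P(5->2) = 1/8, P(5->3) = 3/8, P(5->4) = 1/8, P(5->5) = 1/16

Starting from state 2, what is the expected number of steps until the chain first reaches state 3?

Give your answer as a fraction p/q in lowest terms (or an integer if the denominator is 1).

Answer: 70288/17669

Derivation:
Let h_i = expected steps to first reach 3 from state i.
Boundary: h_3 = 0.
First-step equations for the other states:
  h_1 = 1 + 3/16*h_1 + 1/8*h_2 + 1/16*h_3 + 1/4*h_4 + 3/8*h_5
  h_2 = 1 + 1/16*h_1 + 1/4*h_2 + 1/4*h_3 + 1/16*h_4 + 3/8*h_5
  h_4 = 1 + 1/2*h_1 + 1/16*h_2 + 5/16*h_3 + 1/16*h_4 + 1/16*h_5
  h_5 = 1 + 5/16*h_1 + 1/8*h_2 + 3/8*h_3 + 1/8*h_4 + 1/16*h_5

Substituting h_3 = 0 and rearranging gives the linear system (I - Q) h = 1:
  [13/16, -1/8, -1/4, -3/8] . (h_1, h_2, h_4, h_5) = 1
  [-1/16, 3/4, -1/16, -3/8] . (h_1, h_2, h_4, h_5) = 1
  [-1/2, -1/16, 15/16, -1/16] . (h_1, h_2, h_4, h_5) = 1
  [-5/16, -1/8, -1/8, 15/16] . (h_1, h_2, h_4, h_5) = 1

Solving yields:
  h_1 = 86128/17669
  h_2 = 70288/17669
  h_4 = 73920/17669
  h_5 = 66784/17669

Starting state is 2, so the expected hitting time is h_2 = 70288/17669.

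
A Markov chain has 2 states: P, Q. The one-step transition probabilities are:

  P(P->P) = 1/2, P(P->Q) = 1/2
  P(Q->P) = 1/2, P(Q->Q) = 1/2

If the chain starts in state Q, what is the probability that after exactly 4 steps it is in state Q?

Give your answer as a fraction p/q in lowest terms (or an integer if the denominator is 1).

Answer: 1/2

Derivation:
Computing P^4 by repeated multiplication:
P^1 =
  P: [1/2, 1/2]
  Q: [1/2, 1/2]
P^2 =
  P: [1/2, 1/2]
  Q: [1/2, 1/2]
P^3 =
  P: [1/2, 1/2]
  Q: [1/2, 1/2]
P^4 =
  P: [1/2, 1/2]
  Q: [1/2, 1/2]

(P^4)[Q -> Q] = 1/2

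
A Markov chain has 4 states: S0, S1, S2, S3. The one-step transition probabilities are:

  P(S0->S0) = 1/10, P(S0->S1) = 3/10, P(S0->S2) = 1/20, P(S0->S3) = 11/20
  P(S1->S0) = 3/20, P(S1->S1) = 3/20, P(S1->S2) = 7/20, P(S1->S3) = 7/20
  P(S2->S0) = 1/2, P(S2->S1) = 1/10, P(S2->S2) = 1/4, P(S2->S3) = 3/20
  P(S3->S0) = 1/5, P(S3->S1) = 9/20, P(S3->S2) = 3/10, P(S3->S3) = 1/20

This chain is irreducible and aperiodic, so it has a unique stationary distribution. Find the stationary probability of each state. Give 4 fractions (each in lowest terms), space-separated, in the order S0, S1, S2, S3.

The stationary distribution satisfies pi = pi * P, i.e.:
  pi_S0 = 1/10*pi_S0 + 3/20*pi_S1 + 1/2*pi_S2 + 1/5*pi_S3
  pi_S1 = 3/10*pi_S0 + 3/20*pi_S1 + 1/10*pi_S2 + 9/20*pi_S3
  pi_S2 = 1/20*pi_S0 + 7/20*pi_S1 + 1/4*pi_S2 + 3/10*pi_S3
  pi_S3 = 11/20*pi_S0 + 7/20*pi_S1 + 3/20*pi_S2 + 1/20*pi_S3
with normalization: pi_S0 + pi_S1 + pi_S2 + pi_S3 = 1.

Using the first 3 balance equations plus normalization, the linear system A*pi = b is:
  [-9/10, 3/20, 1/2, 1/5] . pi = 0
  [3/10, -17/20, 1/10, 9/20] . pi = 0
  [1/20, 7/20, -3/4, 3/10] . pi = 0
  [1, 1, 1, 1] . pi = 1

Solving yields:
  pi_S0 = 3055/12936
  pi_S1 = 821/3234
  pi_S2 = 3125/12936
  pi_S3 = 62/231

Verification (pi * P):
  3055/12936*1/10 + 821/3234*3/20 + 3125/12936*1/2 + 62/231*1/5 = 3055/12936 = pi_S0  (ok)
  3055/12936*3/10 + 821/3234*3/20 + 3125/12936*1/10 + 62/231*9/20 = 821/3234 = pi_S1  (ok)
  3055/12936*1/20 + 821/3234*7/20 + 3125/12936*1/4 + 62/231*3/10 = 3125/12936 = pi_S2  (ok)
  3055/12936*11/20 + 821/3234*7/20 + 3125/12936*3/20 + 62/231*1/20 = 62/231 = pi_S3  (ok)

Answer: 3055/12936 821/3234 3125/12936 62/231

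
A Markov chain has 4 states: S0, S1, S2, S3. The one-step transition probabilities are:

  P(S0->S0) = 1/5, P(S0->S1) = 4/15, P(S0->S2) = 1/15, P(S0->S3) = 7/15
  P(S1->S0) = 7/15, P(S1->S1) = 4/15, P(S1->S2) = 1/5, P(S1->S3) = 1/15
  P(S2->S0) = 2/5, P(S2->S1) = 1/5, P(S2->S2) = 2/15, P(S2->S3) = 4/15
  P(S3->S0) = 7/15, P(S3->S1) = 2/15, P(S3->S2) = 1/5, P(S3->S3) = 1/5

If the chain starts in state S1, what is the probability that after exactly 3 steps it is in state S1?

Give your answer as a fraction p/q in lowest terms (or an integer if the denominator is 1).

Answer: 736/3375

Derivation:
Computing P^3 by repeated multiplication:
P^1 =
  S0: [1/5, 4/15, 1/15, 7/15]
  S1: [7/15, 4/15, 1/5, 1/15]
  S2: [2/5, 1/5, 2/15, 4/15]
  S3: [7/15, 2/15, 1/5, 1/5]
P^2 =
  S0: [92/225, 1/5, 38/225, 2/9]
  S1: [74/225, 11/45, 28/225, 68/225]
  S2: [79/225, 2/9, 31/225, 13/45]
  S3: [74/225, 17/75, 28/225, 8/25]
P^3 =
  S0: [1169/3375, 254/1125, 151/1125, 991/3375]
  S1: [139/375, 736/3375, 499/3375, 889/3375]
  S2: [1228/3375, 739/3375, 18/125, 922/3375]
  S3: [139/375, 728/3375, 499/3375, 299/1125]

(P^3)[S1 -> S1] = 736/3375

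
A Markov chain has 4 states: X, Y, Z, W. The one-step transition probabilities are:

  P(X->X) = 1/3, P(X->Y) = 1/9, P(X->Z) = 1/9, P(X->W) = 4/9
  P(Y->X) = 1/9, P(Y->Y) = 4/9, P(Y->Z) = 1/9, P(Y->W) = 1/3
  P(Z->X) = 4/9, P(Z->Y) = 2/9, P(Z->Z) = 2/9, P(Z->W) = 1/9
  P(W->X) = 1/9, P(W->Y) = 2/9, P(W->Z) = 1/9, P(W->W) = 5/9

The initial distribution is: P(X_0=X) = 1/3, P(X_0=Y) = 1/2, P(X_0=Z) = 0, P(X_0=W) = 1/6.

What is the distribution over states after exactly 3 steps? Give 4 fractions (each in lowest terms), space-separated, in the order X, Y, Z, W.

Propagating the distribution step by step (d_{t+1} = d_t * P):
d_0 = (X=1/3, Y=1/2, Z=0, W=1/6)
  d_1[X] = 1/3*1/3 + 1/2*1/9 + 0*4/9 + 1/6*1/9 = 5/27
  d_1[Y] = 1/3*1/9 + 1/2*4/9 + 0*2/9 + 1/6*2/9 = 8/27
  d_1[Z] = 1/3*1/9 + 1/2*1/9 + 0*2/9 + 1/6*1/9 = 1/9
  d_1[W] = 1/3*4/9 + 1/2*1/3 + 0*1/9 + 1/6*5/9 = 11/27
d_1 = (X=5/27, Y=8/27, Z=1/9, W=11/27)
  d_2[X] = 5/27*1/3 + 8/27*1/9 + 1/9*4/9 + 11/27*1/9 = 46/243
  d_2[Y] = 5/27*1/9 + 8/27*4/9 + 1/9*2/9 + 11/27*2/9 = 65/243
  d_2[Z] = 5/27*1/9 + 8/27*1/9 + 1/9*2/9 + 11/27*1/9 = 10/81
  d_2[W] = 5/27*4/9 + 8/27*1/3 + 1/9*1/9 + 11/27*5/9 = 34/81
d_2 = (X=46/243, Y=65/243, Z=10/81, W=34/81)
  d_3[X] = 46/243*1/3 + 65/243*1/9 + 10/81*4/9 + 34/81*1/9 = 425/2187
  d_3[Y] = 46/243*1/9 + 65/243*4/9 + 10/81*2/9 + 34/81*2/9 = 190/729
  d_3[Z] = 46/243*1/9 + 65/243*1/9 + 10/81*2/9 + 34/81*1/9 = 91/729
  d_3[W] = 46/243*4/9 + 65/243*1/3 + 10/81*1/9 + 34/81*5/9 = 919/2187
d_3 = (X=425/2187, Y=190/729, Z=91/729, W=919/2187)

Answer: 425/2187 190/729 91/729 919/2187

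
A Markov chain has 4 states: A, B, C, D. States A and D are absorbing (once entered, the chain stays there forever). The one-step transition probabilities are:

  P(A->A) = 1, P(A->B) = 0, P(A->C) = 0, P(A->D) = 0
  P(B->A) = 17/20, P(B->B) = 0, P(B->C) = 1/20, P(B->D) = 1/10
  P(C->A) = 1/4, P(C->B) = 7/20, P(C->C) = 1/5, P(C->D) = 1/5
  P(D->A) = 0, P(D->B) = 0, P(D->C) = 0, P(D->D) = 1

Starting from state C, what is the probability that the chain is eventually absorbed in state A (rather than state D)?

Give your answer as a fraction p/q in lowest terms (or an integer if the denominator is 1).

Answer: 219/313

Derivation:
Let a_i = P(absorbed in A | start in state i).
Boundary conditions: a_A = 1, a_D = 0.
For each transient state i, a_i = sum_j P(i->j) * a_j:
  a_B = 17/20*a_A + 0*a_B + 1/20*a_C + 1/10*a_D
  a_C = 1/4*a_A + 7/20*a_B + 1/5*a_C + 1/5*a_D

Substituting a_A = 1 and a_D = 0, rearrange to (I - Q) a = r where r[i] = P(i -> A):
  [1, -1/20] . (a_B, a_C) = 17/20
  [-7/20, 4/5] . (a_B, a_C) = 1/4

Solving yields:
  a_B = 277/313
  a_C = 219/313

Starting state is C, so the absorption probability is a_C = 219/313.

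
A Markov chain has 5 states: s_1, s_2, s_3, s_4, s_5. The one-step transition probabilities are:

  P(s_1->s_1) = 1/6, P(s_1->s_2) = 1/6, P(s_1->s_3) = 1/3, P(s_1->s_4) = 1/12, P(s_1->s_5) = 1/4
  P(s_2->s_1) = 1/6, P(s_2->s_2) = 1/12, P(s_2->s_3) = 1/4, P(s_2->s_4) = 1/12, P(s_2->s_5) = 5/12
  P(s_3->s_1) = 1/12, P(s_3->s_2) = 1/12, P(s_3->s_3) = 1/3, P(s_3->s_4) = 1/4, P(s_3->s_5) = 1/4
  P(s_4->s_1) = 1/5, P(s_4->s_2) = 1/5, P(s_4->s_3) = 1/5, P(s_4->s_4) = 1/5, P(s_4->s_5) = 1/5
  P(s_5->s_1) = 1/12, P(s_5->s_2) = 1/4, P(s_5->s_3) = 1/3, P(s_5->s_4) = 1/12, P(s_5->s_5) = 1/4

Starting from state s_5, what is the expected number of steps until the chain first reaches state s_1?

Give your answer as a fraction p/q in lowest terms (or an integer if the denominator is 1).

Let h_i = expected steps to first reach s_1 from state i.
Boundary: h_s_1 = 0.
First-step equations for the other states:
  h_s_2 = 1 + 1/6*h_s_1 + 1/12*h_s_2 + 1/4*h_s_3 + 1/12*h_s_4 + 5/12*h_s_5
  h_s_3 = 1 + 1/12*h_s_1 + 1/12*h_s_2 + 1/3*h_s_3 + 1/4*h_s_4 + 1/4*h_s_5
  h_s_4 = 1 + 1/5*h_s_1 + 1/5*h_s_2 + 1/5*h_s_3 + 1/5*h_s_4 + 1/5*h_s_5
  h_s_5 = 1 + 1/12*h_s_1 + 1/4*h_s_2 + 1/3*h_s_3 + 1/12*h_s_4 + 1/4*h_s_5

Substituting h_s_1 = 0 and rearranging gives the linear system (I - Q) h = 1:
  [11/12, -1/4, -1/12, -5/12] . (h_s_2, h_s_3, h_s_4, h_s_5) = 1
  [-1/12, 2/3, -1/4, -1/4] . (h_s_2, h_s_3, h_s_4, h_s_5) = 1
  [-1/5, -1/5, 4/5, -1/5] . (h_s_2, h_s_3, h_s_4, h_s_5) = 1
  [-1/4, -1/3, -1/12, 3/4] . (h_s_2, h_s_3, h_s_4, h_s_5) = 1

Solving yields:
  h_s_2 = 4189/517
  h_s_3 = 406/47
  h_s_4 = 3937/517
  h_s_5 = 4508/517

Starting state is s_5, so the expected hitting time is h_s_5 = 4508/517.

Answer: 4508/517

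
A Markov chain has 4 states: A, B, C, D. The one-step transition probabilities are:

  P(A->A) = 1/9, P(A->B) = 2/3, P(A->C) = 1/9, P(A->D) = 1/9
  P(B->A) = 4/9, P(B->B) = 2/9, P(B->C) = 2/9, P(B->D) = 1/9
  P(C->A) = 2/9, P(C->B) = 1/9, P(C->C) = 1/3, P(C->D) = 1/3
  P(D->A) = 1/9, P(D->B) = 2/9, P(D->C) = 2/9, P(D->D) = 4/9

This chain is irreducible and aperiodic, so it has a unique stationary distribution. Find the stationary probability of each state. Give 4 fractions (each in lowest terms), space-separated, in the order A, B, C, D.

Answer: 22/93 169/558 41/186 67/279

Derivation:
The stationary distribution satisfies pi = pi * P, i.e.:
  pi_A = 1/9*pi_A + 4/9*pi_B + 2/9*pi_C + 1/9*pi_D
  pi_B = 2/3*pi_A + 2/9*pi_B + 1/9*pi_C + 2/9*pi_D
  pi_C = 1/9*pi_A + 2/9*pi_B + 1/3*pi_C + 2/9*pi_D
  pi_D = 1/9*pi_A + 1/9*pi_B + 1/3*pi_C + 4/9*pi_D
with normalization: pi_A + pi_B + pi_C + pi_D = 1.

Using the first 3 balance equations plus normalization, the linear system A*pi = b is:
  [-8/9, 4/9, 2/9, 1/9] . pi = 0
  [2/3, -7/9, 1/9, 2/9] . pi = 0
  [1/9, 2/9, -2/3, 2/9] . pi = 0
  [1, 1, 1, 1] . pi = 1

Solving yields:
  pi_A = 22/93
  pi_B = 169/558
  pi_C = 41/186
  pi_D = 67/279

Verification (pi * P):
  22/93*1/9 + 169/558*4/9 + 41/186*2/9 + 67/279*1/9 = 22/93 = pi_A  (ok)
  22/93*2/3 + 169/558*2/9 + 41/186*1/9 + 67/279*2/9 = 169/558 = pi_B  (ok)
  22/93*1/9 + 169/558*2/9 + 41/186*1/3 + 67/279*2/9 = 41/186 = pi_C  (ok)
  22/93*1/9 + 169/558*1/9 + 41/186*1/3 + 67/279*4/9 = 67/279 = pi_D  (ok)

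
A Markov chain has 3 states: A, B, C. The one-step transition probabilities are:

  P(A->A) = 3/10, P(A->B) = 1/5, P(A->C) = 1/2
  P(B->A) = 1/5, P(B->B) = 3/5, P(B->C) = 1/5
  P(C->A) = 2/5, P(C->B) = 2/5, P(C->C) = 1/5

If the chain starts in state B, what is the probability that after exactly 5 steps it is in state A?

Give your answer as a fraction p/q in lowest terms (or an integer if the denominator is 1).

Computing P^5 by repeated multiplication:
P^1 =
  A: [3/10, 1/5, 1/2]
  B: [1/5, 3/5, 1/5]
  C: [2/5, 2/5, 1/5]
P^2 =
  A: [33/100, 19/50, 29/100]
  B: [13/50, 12/25, 13/50]
  C: [7/25, 2/5, 8/25]
P^3 =
  A: [291/1000, 41/100, 299/1000]
  B: [139/500, 111/250, 139/500]
  C: [73/250, 53/125, 71/250]
P^4 =
  A: [2889/10000, 2119/5000, 2873/10000]
  B: [1417/5000, 1083/2500, 1417/5000]
  C: [143/500, 533/1250, 719/2500]
P^5 =
  A: [5727/20000, 21349/50000, 28667/100000]
  B: [14251/50000, 10749/25000, 14251/50000]
  C: [7153/25000, 5351/12500, 1429/5000]

(P^5)[B -> A] = 14251/50000

Answer: 14251/50000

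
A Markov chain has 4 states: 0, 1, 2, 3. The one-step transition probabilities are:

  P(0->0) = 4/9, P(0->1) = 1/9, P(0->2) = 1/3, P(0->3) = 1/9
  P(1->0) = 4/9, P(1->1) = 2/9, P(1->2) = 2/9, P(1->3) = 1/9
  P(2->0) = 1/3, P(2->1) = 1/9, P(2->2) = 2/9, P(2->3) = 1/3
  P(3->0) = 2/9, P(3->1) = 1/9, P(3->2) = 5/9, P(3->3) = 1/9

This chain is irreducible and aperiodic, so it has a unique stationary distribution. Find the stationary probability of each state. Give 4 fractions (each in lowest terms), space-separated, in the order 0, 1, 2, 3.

The stationary distribution satisfies pi = pi * P, i.e.:
  pi_0 = 4/9*pi_0 + 4/9*pi_1 + 1/3*pi_2 + 2/9*pi_3
  pi_1 = 1/9*pi_0 + 2/9*pi_1 + 1/9*pi_2 + 1/9*pi_3
  pi_2 = 1/3*pi_0 + 2/9*pi_1 + 2/9*pi_2 + 5/9*pi_3
  pi_3 = 1/9*pi_0 + 1/9*pi_1 + 1/3*pi_2 + 1/9*pi_3
with normalization: pi_0 + pi_1 + pi_2 + pi_3 = 1.

Using the first 3 balance equations plus normalization, the linear system A*pi = b is:
  [-5/9, 4/9, 1/3, 2/9] . pi = 0
  [1/9, -7/9, 1/9, 1/9] . pi = 0
  [1/3, 2/9, -7/9, 5/9] . pi = 0
  [1, 1, 1, 1] . pi = 1

Solving yields:
  pi_0 = 253/688
  pi_1 = 1/8
  pi_2 = 223/688
  pi_3 = 63/344

Verification (pi * P):
  253/688*4/9 + 1/8*4/9 + 223/688*1/3 + 63/344*2/9 = 253/688 = pi_0  (ok)
  253/688*1/9 + 1/8*2/9 + 223/688*1/9 + 63/344*1/9 = 1/8 = pi_1  (ok)
  253/688*1/3 + 1/8*2/9 + 223/688*2/9 + 63/344*5/9 = 223/688 = pi_2  (ok)
  253/688*1/9 + 1/8*1/9 + 223/688*1/3 + 63/344*1/9 = 63/344 = pi_3  (ok)

Answer: 253/688 1/8 223/688 63/344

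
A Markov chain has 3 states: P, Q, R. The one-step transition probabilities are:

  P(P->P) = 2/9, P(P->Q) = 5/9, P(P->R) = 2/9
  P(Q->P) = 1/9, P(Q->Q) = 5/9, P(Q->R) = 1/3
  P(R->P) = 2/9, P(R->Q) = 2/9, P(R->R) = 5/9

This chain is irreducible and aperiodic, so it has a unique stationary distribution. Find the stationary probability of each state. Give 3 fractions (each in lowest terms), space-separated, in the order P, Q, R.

The stationary distribution satisfies pi = pi * P, i.e.:
  pi_P = 2/9*pi_P + 1/9*pi_Q + 2/9*pi_R
  pi_Q = 5/9*pi_P + 5/9*pi_Q + 2/9*pi_R
  pi_R = 2/9*pi_P + 1/3*pi_Q + 5/9*pi_R
with normalization: pi_P + pi_Q + pi_R = 1.

Using the first 2 balance equations plus normalization, the linear system A*pi = b is:
  [-7/9, 1/9, 2/9] . pi = 0
  [5/9, -4/9, 2/9] . pi = 0
  [1, 1, 1] . pi = 1

Solving yields:
  pi_P = 10/57
  pi_Q = 8/19
  pi_R = 23/57

Verification (pi * P):
  10/57*2/9 + 8/19*1/9 + 23/57*2/9 = 10/57 = pi_P  (ok)
  10/57*5/9 + 8/19*5/9 + 23/57*2/9 = 8/19 = pi_Q  (ok)
  10/57*2/9 + 8/19*1/3 + 23/57*5/9 = 23/57 = pi_R  (ok)

Answer: 10/57 8/19 23/57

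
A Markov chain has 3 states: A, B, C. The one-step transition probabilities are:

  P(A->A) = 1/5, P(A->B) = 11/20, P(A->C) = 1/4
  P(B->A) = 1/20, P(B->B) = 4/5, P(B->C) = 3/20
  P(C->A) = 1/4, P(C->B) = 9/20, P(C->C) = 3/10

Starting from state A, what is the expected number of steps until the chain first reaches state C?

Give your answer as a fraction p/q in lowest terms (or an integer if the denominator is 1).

Let h_i = expected steps to first reach C from state i.
Boundary: h_C = 0.
First-step equations for the other states:
  h_A = 1 + 1/5*h_A + 11/20*h_B + 1/4*h_C
  h_B = 1 + 1/20*h_A + 4/5*h_B + 3/20*h_C

Substituting h_C = 0 and rearranging gives the linear system (I - Q) h = 1:
  [4/5, -11/20] . (h_A, h_B) = 1
  [-1/20, 1/5] . (h_A, h_B) = 1

Solving yields:
  h_A = 300/53
  h_B = 340/53

Starting state is A, so the expected hitting time is h_A = 300/53.

Answer: 300/53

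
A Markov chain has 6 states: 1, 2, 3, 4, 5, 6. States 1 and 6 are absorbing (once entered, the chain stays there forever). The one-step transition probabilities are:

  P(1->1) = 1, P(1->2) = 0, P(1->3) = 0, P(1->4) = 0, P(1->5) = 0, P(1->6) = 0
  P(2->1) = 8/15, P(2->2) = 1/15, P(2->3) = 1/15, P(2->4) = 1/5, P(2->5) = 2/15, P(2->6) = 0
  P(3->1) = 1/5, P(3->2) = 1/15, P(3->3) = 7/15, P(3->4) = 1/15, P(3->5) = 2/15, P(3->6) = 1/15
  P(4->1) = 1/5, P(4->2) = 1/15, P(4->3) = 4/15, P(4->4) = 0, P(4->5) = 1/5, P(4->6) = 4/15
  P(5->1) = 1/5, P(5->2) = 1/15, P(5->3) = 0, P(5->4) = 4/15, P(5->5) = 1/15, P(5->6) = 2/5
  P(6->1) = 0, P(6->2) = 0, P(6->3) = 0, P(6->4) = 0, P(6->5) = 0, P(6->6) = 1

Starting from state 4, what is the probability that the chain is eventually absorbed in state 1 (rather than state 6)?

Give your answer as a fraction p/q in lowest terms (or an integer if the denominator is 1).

Let a_i = P(absorbed in 1 | start in state i).
Boundary conditions: a_1 = 1, a_6 = 0.
For each transient state i, a_i = sum_j P(i->j) * a_j:
  a_2 = 8/15*a_1 + 1/15*a_2 + 1/15*a_3 + 1/5*a_4 + 2/15*a_5 + 0*a_6
  a_3 = 1/5*a_1 + 1/15*a_2 + 7/15*a_3 + 1/15*a_4 + 2/15*a_5 + 1/15*a_6
  a_4 = 1/5*a_1 + 1/15*a_2 + 4/15*a_3 + 0*a_4 + 1/5*a_5 + 4/15*a_6
  a_5 = 1/5*a_1 + 1/15*a_2 + 0*a_3 + 4/15*a_4 + 1/15*a_5 + 2/5*a_6

Substituting a_1 = 1 and a_6 = 0, rearrange to (I - Q) a = r where r[i] = P(i -> 1):
  [14/15, -1/15, -1/5, -2/15] . (a_2, a_3, a_4, a_5) = 8/15
  [-1/15, 8/15, -1/15, -2/15] . (a_2, a_3, a_4, a_5) = 1/5
  [-1/15, -4/15, 1, -1/5] . (a_2, a_3, a_4, a_5) = 1/5
  [-1/15, 0, -4/15, 14/15] . (a_2, a_3, a_4, a_5) = 1/5

Solving yields:
  a_2 = 15511/19763
  a_3 = 12650/19763
  a_4 = 10000/19763
  a_5 = 8200/19763

Starting state is 4, so the absorption probability is a_4 = 10000/19763.

Answer: 10000/19763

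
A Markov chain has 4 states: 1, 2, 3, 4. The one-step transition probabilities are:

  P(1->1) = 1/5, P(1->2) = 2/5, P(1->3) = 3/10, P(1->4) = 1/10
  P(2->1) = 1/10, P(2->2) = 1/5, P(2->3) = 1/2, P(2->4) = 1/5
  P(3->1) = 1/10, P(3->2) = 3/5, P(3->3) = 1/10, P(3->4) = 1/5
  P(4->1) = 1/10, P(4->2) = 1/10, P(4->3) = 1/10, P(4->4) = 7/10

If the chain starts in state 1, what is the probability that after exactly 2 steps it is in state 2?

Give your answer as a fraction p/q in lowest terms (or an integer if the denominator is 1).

Computing P^2 by repeated multiplication:
P^1 =
  1: [1/5, 2/5, 3/10, 1/10]
  2: [1/10, 1/5, 1/2, 1/5]
  3: [1/10, 3/5, 1/10, 1/5]
  4: [1/10, 1/10, 1/10, 7/10]
P^2 =
  1: [3/25, 7/20, 3/10, 23/100]
  2: [11/100, 2/5, 1/5, 29/100]
  3: [11/100, 6/25, 9/25, 29/100]
  4: [11/100, 19/100, 4/25, 27/50]

(P^2)[1 -> 2] = 7/20

Answer: 7/20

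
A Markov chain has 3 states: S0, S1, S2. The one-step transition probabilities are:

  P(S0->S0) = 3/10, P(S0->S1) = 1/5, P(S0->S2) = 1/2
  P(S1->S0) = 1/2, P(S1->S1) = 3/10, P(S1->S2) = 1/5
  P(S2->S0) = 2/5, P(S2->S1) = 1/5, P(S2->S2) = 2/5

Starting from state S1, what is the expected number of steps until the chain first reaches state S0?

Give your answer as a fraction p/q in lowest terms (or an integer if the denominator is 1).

Answer: 40/19

Derivation:
Let h_i = expected steps to first reach S0 from state i.
Boundary: h_S0 = 0.
First-step equations for the other states:
  h_S1 = 1 + 1/2*h_S0 + 3/10*h_S1 + 1/5*h_S2
  h_S2 = 1 + 2/5*h_S0 + 1/5*h_S1 + 2/5*h_S2

Substituting h_S0 = 0 and rearranging gives the linear system (I - Q) h = 1:
  [7/10, -1/5] . (h_S1, h_S2) = 1
  [-1/5, 3/5] . (h_S1, h_S2) = 1

Solving yields:
  h_S1 = 40/19
  h_S2 = 45/19

Starting state is S1, so the expected hitting time is h_S1 = 40/19.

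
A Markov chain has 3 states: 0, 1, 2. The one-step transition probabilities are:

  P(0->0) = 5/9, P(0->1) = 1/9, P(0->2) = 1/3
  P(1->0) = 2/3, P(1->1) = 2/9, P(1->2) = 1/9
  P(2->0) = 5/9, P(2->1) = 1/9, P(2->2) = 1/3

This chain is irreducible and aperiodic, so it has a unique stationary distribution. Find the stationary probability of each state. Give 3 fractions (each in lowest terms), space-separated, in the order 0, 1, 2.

Answer: 41/72 1/8 11/36

Derivation:
The stationary distribution satisfies pi = pi * P, i.e.:
  pi_0 = 5/9*pi_0 + 2/3*pi_1 + 5/9*pi_2
  pi_1 = 1/9*pi_0 + 2/9*pi_1 + 1/9*pi_2
  pi_2 = 1/3*pi_0 + 1/9*pi_1 + 1/3*pi_2
with normalization: pi_0 + pi_1 + pi_2 = 1.

Using the first 2 balance equations plus normalization, the linear system A*pi = b is:
  [-4/9, 2/3, 5/9] . pi = 0
  [1/9, -7/9, 1/9] . pi = 0
  [1, 1, 1] . pi = 1

Solving yields:
  pi_0 = 41/72
  pi_1 = 1/8
  pi_2 = 11/36

Verification (pi * P):
  41/72*5/9 + 1/8*2/3 + 11/36*5/9 = 41/72 = pi_0  (ok)
  41/72*1/9 + 1/8*2/9 + 11/36*1/9 = 1/8 = pi_1  (ok)
  41/72*1/3 + 1/8*1/9 + 11/36*1/3 = 11/36 = pi_2  (ok)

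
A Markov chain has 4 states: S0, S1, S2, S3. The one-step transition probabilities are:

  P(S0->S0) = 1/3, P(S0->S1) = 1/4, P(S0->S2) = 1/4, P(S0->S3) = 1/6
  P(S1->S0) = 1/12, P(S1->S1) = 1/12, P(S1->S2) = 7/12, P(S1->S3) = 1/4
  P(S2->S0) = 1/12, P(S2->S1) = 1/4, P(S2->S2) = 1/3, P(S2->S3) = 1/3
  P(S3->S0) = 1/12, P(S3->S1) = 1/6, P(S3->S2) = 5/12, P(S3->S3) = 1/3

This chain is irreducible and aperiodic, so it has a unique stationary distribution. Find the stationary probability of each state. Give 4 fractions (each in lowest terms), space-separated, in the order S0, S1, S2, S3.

Answer: 1/9 290/1503 199/501 449/1503

Derivation:
The stationary distribution satisfies pi = pi * P, i.e.:
  pi_S0 = 1/3*pi_S0 + 1/12*pi_S1 + 1/12*pi_S2 + 1/12*pi_S3
  pi_S1 = 1/4*pi_S0 + 1/12*pi_S1 + 1/4*pi_S2 + 1/6*pi_S3
  pi_S2 = 1/4*pi_S0 + 7/12*pi_S1 + 1/3*pi_S2 + 5/12*pi_S3
  pi_S3 = 1/6*pi_S0 + 1/4*pi_S1 + 1/3*pi_S2 + 1/3*pi_S3
with normalization: pi_S0 + pi_S1 + pi_S2 + pi_S3 = 1.

Using the first 3 balance equations plus normalization, the linear system A*pi = b is:
  [-2/3, 1/12, 1/12, 1/12] . pi = 0
  [1/4, -11/12, 1/4, 1/6] . pi = 0
  [1/4, 7/12, -2/3, 5/12] . pi = 0
  [1, 1, 1, 1] . pi = 1

Solving yields:
  pi_S0 = 1/9
  pi_S1 = 290/1503
  pi_S2 = 199/501
  pi_S3 = 449/1503

Verification (pi * P):
  1/9*1/3 + 290/1503*1/12 + 199/501*1/12 + 449/1503*1/12 = 1/9 = pi_S0  (ok)
  1/9*1/4 + 290/1503*1/12 + 199/501*1/4 + 449/1503*1/6 = 290/1503 = pi_S1  (ok)
  1/9*1/4 + 290/1503*7/12 + 199/501*1/3 + 449/1503*5/12 = 199/501 = pi_S2  (ok)
  1/9*1/6 + 290/1503*1/4 + 199/501*1/3 + 449/1503*1/3 = 449/1503 = pi_S3  (ok)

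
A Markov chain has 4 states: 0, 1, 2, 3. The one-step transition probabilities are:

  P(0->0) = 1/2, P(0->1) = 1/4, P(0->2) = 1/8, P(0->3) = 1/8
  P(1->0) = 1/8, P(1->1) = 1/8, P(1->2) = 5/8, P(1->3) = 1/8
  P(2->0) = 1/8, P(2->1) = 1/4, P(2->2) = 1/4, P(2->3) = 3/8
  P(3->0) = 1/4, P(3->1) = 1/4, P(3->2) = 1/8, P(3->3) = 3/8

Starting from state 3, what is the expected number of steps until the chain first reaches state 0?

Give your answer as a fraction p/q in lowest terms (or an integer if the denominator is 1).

Let h_i = expected steps to first reach 0 from state i.
Boundary: h_0 = 0.
First-step equations for the other states:
  h_1 = 1 + 1/8*h_0 + 1/8*h_1 + 5/8*h_2 + 1/8*h_3
  h_2 = 1 + 1/8*h_0 + 1/4*h_1 + 1/4*h_2 + 3/8*h_3
  h_3 = 1 + 1/4*h_0 + 1/4*h_1 + 1/8*h_2 + 3/8*h_3

Substituting h_0 = 0 and rearranging gives the linear system (I - Q) h = 1:
  [7/8, -5/8, -1/8] . (h_1, h_2, h_3) = 1
  [-1/4, 3/4, -3/8] . (h_1, h_2, h_3) = 1
  [-1/4, -1/8, 5/8] . (h_1, h_2, h_3) = 1

Solving yields:
  h_1 = 592/95
  h_2 = 576/95
  h_3 = 504/95

Starting state is 3, so the expected hitting time is h_3 = 504/95.

Answer: 504/95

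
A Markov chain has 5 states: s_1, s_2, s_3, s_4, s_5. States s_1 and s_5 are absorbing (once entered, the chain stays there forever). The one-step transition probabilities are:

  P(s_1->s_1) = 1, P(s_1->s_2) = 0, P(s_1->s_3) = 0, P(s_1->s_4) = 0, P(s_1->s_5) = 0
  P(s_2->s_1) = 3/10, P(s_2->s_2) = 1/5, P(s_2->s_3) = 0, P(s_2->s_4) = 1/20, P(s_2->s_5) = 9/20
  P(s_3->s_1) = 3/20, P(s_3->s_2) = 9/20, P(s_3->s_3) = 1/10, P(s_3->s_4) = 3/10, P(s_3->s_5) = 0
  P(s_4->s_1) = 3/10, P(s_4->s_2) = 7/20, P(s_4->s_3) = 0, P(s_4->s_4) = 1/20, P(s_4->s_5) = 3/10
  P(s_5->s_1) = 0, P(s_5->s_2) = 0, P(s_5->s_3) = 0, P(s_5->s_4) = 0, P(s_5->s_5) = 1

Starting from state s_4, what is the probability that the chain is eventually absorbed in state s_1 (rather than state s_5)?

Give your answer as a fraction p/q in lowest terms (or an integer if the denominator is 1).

Answer: 46/99

Derivation:
Let a_i = P(absorbed in s_1 | start in state i).
Boundary conditions: a_s_1 = 1, a_s_5 = 0.
For each transient state i, a_i = sum_j P(i->j) * a_j:
  a_s_2 = 3/10*a_s_1 + 1/5*a_s_2 + 0*a_s_3 + 1/20*a_s_4 + 9/20*a_s_5
  a_s_3 = 3/20*a_s_1 + 9/20*a_s_2 + 1/10*a_s_3 + 3/10*a_s_4 + 0*a_s_5
  a_s_4 = 3/10*a_s_1 + 7/20*a_s_2 + 0*a_s_3 + 1/20*a_s_4 + 3/10*a_s_5

Substituting a_s_1 = 1 and a_s_5 = 0, rearrange to (I - Q) a = r where r[i] = P(i -> s_1):
  [4/5, 0, -1/20] . (a_s_2, a_s_3, a_s_4) = 3/10
  [-9/20, 9/10, -3/10] . (a_s_2, a_s_3, a_s_4) = 3/20
  [-7/20, 0, 19/20] . (a_s_2, a_s_3, a_s_4) = 3/10

Solving yields:
  a_s_2 = 40/99
  a_s_3 = 311/594
  a_s_4 = 46/99

Starting state is s_4, so the absorption probability is a_s_4 = 46/99.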